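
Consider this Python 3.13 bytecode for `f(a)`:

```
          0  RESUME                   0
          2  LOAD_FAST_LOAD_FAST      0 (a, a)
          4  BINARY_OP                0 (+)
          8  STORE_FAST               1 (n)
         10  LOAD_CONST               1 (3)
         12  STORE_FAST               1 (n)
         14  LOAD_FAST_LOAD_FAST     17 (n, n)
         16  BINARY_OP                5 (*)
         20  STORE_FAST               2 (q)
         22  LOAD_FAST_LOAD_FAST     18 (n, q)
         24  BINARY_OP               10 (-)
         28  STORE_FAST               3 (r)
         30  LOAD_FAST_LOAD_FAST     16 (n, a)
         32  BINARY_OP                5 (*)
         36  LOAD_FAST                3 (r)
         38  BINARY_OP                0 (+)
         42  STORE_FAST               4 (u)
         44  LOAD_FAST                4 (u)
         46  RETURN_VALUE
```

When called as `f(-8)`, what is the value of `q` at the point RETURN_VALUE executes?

LOAD_FAST_LOAD_FAST a,a → push -8,-8. Stack: [-8, -8]
BINARY_OP + → -8 + -8 = -16. Stack: [-16]
STORE_FAST n → n=-16. Stack: []
LOAD_CONST → push 3. Stack: [3]
STORE_FAST n → n=3. Stack: []
LOAD_FAST_LOAD_FAST n,n → push 3,3. Stack: [3, 3]
BINARY_OP * → 3 * 3 = 9. Stack: [9]
STORE_FAST q → q=9. Stack: []
LOAD_FAST_LOAD_FAST n,q → push 3,9. Stack: [3, 9]
BINARY_OP - → 3 - 9 = -6. Stack: [-6]
STORE_FAST r → r=-6. Stack: []
LOAD_FAST_LOAD_FAST n,a → push 3,-8. Stack: [3, -8]
BINARY_OP * → 3 * -8 = -24. Stack: [-24]
LOAD_FAST r → push -6. Stack: [-24, -6]
BINARY_OP + → -24 + -6 = -30. Stack: [-30]
STORE_FAST u → u=-30. Stack: []
LOAD_FAST u → push -30. Stack: [-30]
RETURN_VALUE → return -30.

9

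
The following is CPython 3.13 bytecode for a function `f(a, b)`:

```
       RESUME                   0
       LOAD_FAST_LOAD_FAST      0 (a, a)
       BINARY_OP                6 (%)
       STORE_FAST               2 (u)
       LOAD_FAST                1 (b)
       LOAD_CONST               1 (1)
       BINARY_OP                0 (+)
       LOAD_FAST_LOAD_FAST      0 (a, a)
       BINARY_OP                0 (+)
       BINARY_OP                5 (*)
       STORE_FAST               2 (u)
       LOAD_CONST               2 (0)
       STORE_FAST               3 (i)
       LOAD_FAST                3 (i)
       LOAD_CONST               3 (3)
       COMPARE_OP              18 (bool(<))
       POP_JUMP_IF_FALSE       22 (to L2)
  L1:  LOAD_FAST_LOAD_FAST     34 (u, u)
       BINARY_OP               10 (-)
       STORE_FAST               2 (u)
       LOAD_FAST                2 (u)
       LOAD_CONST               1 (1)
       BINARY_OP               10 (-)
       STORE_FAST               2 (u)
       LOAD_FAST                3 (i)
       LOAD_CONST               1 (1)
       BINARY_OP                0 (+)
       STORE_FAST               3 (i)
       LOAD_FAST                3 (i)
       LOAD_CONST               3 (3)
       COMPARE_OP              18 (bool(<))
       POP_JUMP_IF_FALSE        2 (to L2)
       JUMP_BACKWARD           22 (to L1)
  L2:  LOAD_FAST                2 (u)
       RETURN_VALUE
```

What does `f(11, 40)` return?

LOAD_FAST_LOAD_FAST a,a → push 11,11. Stack: [11, 11]
BINARY_OP % → 11 % 11 = 0. Stack: [0]
STORE_FAST u → u=0. Stack: []
LOAD_FAST b → push 40. Stack: [40]
LOAD_CONST → push 1. Stack: [40, 1]
BINARY_OP + → 40 + 1 = 41. Stack: [41]
LOAD_FAST_LOAD_FAST a,a → push 11,11. Stack: [41, 11, 11]
BINARY_OP + → 11 + 11 = 22. Stack: [41, 22]
BINARY_OP * → 41 * 22 = 902. Stack: [902]
STORE_FAST u → u=902. Stack: []
LOAD_CONST → push 0. Stack: [0]
STORE_FAST i → i=0. Stack: []
LOAD_FAST i → push 0. Stack: [0]
LOAD_CONST → push 3. Stack: [0, 3]
COMPARE_OP bool(<) → 0 vs 3 = True. Stack: [True]
POP_JUMP_IF_FALSE → pop True; no jump. Stack: []
LOAD_FAST_LOAD_FAST u,u → push 902,902. Stack: [902, 902]
BINARY_OP - → 902 - 902 = 0. Stack: [0]
STORE_FAST u → u=0. Stack: []
LOAD_FAST u → push 0. Stack: [0]
LOAD_CONST → push 1. Stack: [0, 1]
BINARY_OP - → 0 - 1 = -1. Stack: [-1]
STORE_FAST u → u=-1. Stack: []
LOAD_FAST i → push 0. Stack: [0]
LOAD_CONST → push 1. Stack: [0, 1]
BINARY_OP + → 0 + 1 = 1. Stack: [1]
STORE_FAST i → i=1. Stack: []
LOAD_FAST i → push 1. Stack: [1]
LOAD_CONST → push 3. Stack: [1, 3]
COMPARE_OP bool(<) → 1 vs 3 = True. Stack: [True]
POP_JUMP_IF_FALSE → pop True; no jump. Stack: []
LOAD_FAST_LOAD_FAST u,u → push -1,-1. Stack: [-1, -1]
BINARY_OP - → -1 - -1 = 0. Stack: [0]
STORE_FAST u → u=0. Stack: []
LOAD_FAST u → push 0. Stack: [0]
LOAD_CONST → push 1. Stack: [0, 1]
BINARY_OP - → 0 - 1 = -1. Stack: [-1]
STORE_FAST u → u=-1. Stack: []
LOAD_FAST i → push 1. Stack: [1]
LOAD_CONST → push 1. Stack: [1, 1]
BINARY_OP + → 1 + 1 = 2. Stack: [2]
STORE_FAST i → i=2. Stack: []
LOAD_FAST i → push 2. Stack: [2]
LOAD_CONST → push 3. Stack: [2, 3]
COMPARE_OP bool(<) → 2 vs 3 = True. Stack: [True]
POP_JUMP_IF_FALSE → pop True; no jump. Stack: []
LOAD_FAST_LOAD_FAST u,u → push -1,-1. Stack: [-1, -1]
BINARY_OP - → -1 - -1 = 0. Stack: [0]
STORE_FAST u → u=0. Stack: []
LOAD_FAST u → push 0. Stack: [0]
LOAD_CONST → push 1. Stack: [0, 1]
BINARY_OP - → 0 - 1 = -1. Stack: [-1]
STORE_FAST u → u=-1. Stack: []
LOAD_FAST i → push 2. Stack: [2]
LOAD_CONST → push 1. Stack: [2, 1]
BINARY_OP + → 2 + 1 = 3. Stack: [3]
STORE_FAST i → i=3. Stack: []
LOAD_FAST i → push 3. Stack: [3]
LOAD_CONST → push 3. Stack: [3, 3]
COMPARE_OP bool(<) → 3 vs 3 = False. Stack: [False]
POP_JUMP_IF_FALSE → pop False; jump. Stack: []
LOAD_FAST u → push -1. Stack: [-1]
RETURN_VALUE → return -1.

-1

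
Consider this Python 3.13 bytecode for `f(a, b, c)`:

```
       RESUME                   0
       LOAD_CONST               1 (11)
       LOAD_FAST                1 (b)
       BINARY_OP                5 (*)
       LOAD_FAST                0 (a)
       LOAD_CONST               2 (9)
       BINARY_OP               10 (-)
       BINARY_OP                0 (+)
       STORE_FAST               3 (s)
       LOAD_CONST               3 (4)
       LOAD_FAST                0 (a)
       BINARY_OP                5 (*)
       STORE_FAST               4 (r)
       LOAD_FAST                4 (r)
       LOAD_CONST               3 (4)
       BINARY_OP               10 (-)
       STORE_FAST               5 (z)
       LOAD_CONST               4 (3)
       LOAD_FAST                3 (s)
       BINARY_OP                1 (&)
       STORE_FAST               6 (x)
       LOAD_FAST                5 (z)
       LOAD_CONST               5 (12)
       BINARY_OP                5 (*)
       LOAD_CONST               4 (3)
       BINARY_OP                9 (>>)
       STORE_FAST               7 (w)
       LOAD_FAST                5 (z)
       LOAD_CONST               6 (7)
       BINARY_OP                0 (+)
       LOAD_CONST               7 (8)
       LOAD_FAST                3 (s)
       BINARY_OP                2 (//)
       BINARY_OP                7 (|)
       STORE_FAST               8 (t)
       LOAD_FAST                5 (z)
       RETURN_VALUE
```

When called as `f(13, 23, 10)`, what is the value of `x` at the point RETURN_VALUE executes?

LOAD_CONST → push 11. Stack: [11]
LOAD_FAST b → push 23. Stack: [11, 23]
BINARY_OP * → 11 * 23 = 253. Stack: [253]
LOAD_FAST a → push 13. Stack: [253, 13]
LOAD_CONST → push 9. Stack: [253, 13, 9]
BINARY_OP - → 13 - 9 = 4. Stack: [253, 4]
BINARY_OP + → 253 + 4 = 257. Stack: [257]
STORE_FAST s → s=257. Stack: []
LOAD_CONST → push 4. Stack: [4]
LOAD_FAST a → push 13. Stack: [4, 13]
BINARY_OP * → 4 * 13 = 52. Stack: [52]
STORE_FAST r → r=52. Stack: []
LOAD_FAST r → push 52. Stack: [52]
LOAD_CONST → push 4. Stack: [52, 4]
BINARY_OP - → 52 - 4 = 48. Stack: [48]
STORE_FAST z → z=48. Stack: []
LOAD_CONST → push 3. Stack: [3]
LOAD_FAST s → push 257. Stack: [3, 257]
BINARY_OP & → 3 & 257 = 1. Stack: [1]
STORE_FAST x → x=1. Stack: []
LOAD_FAST z → push 48. Stack: [48]
LOAD_CONST → push 12. Stack: [48, 12]
BINARY_OP * → 48 * 12 = 576. Stack: [576]
LOAD_CONST → push 3. Stack: [576, 3]
BINARY_OP >> → 576 >> 3 = 72. Stack: [72]
STORE_FAST w → w=72. Stack: []
LOAD_FAST z → push 48. Stack: [48]
LOAD_CONST → push 7. Stack: [48, 7]
BINARY_OP + → 48 + 7 = 55. Stack: [55]
LOAD_CONST → push 8. Stack: [55, 8]
LOAD_FAST s → push 257. Stack: [55, 8, 257]
BINARY_OP // → 8 // 257 = 0. Stack: [55, 0]
BINARY_OP | → 55 | 0 = 55. Stack: [55]
STORE_FAST t → t=55. Stack: []
LOAD_FAST z → push 48. Stack: [48]
RETURN_VALUE → return 48.

1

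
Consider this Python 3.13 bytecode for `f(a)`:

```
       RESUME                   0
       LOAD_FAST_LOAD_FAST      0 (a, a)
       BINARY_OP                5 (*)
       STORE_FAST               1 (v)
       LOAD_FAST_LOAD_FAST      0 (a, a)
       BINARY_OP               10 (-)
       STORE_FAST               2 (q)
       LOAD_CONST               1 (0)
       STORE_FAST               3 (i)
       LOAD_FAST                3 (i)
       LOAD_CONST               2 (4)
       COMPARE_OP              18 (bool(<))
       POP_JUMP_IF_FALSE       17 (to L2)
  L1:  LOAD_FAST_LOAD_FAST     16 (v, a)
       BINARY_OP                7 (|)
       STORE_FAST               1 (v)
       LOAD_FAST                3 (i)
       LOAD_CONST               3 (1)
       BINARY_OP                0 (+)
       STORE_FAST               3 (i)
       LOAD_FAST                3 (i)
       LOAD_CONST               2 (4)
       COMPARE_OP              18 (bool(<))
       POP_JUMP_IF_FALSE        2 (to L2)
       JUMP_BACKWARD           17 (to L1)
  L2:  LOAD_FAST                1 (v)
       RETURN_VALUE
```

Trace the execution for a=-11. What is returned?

LOAD_FAST_LOAD_FAST a,a → push -11,-11. Stack: [-11, -11]
BINARY_OP * → -11 * -11 = 121. Stack: [121]
STORE_FAST v → v=121. Stack: []
LOAD_FAST_LOAD_FAST a,a → push -11,-11. Stack: [-11, -11]
BINARY_OP - → -11 - -11 = 0. Stack: [0]
STORE_FAST q → q=0. Stack: []
LOAD_CONST → push 0. Stack: [0]
STORE_FAST i → i=0. Stack: []
LOAD_FAST i → push 0. Stack: [0]
LOAD_CONST → push 4. Stack: [0, 4]
COMPARE_OP bool(<) → 0 vs 4 = True. Stack: [True]
POP_JUMP_IF_FALSE → pop True; no jump. Stack: []
LOAD_FAST_LOAD_FAST v,a → push 121,-11. Stack: [121, -11]
BINARY_OP | → 121 | -11 = -3. Stack: [-3]
STORE_FAST v → v=-3. Stack: []
LOAD_FAST i → push 0. Stack: [0]
LOAD_CONST → push 1. Stack: [0, 1]
BINARY_OP + → 0 + 1 = 1. Stack: [1]
STORE_FAST i → i=1. Stack: []
LOAD_FAST i → push 1. Stack: [1]
LOAD_CONST → push 4. Stack: [1, 4]
COMPARE_OP bool(<) → 1 vs 4 = True. Stack: [True]
POP_JUMP_IF_FALSE → pop True; no jump. Stack: []
LOAD_FAST_LOAD_FAST v,a → push -3,-11. Stack: [-3, -11]
BINARY_OP | → -3 | -11 = -3. Stack: [-3]
STORE_FAST v → v=-3. Stack: []
LOAD_FAST i → push 1. Stack: [1]
LOAD_CONST → push 1. Stack: [1, 1]
BINARY_OP + → 1 + 1 = 2. Stack: [2]
STORE_FAST i → i=2. Stack: []
LOAD_FAST i → push 2. Stack: [2]
LOAD_CONST → push 4. Stack: [2, 4]
COMPARE_OP bool(<) → 2 vs 4 = True. Stack: [True]
POP_JUMP_IF_FALSE → pop True; no jump. Stack: []
LOAD_FAST_LOAD_FAST v,a → push -3,-11. Stack: [-3, -11]
BINARY_OP | → -3 | -11 = -3. Stack: [-3]
STORE_FAST v → v=-3. Stack: []
LOAD_FAST i → push 2. Stack: [2]
LOAD_CONST → push 1. Stack: [2, 1]
BINARY_OP + → 2 + 1 = 3. Stack: [3]
STORE_FAST i → i=3. Stack: []
LOAD_FAST i → push 3. Stack: [3]
LOAD_CONST → push 4. Stack: [3, 4]
COMPARE_OP bool(<) → 3 vs 4 = True. Stack: [True]
POP_JUMP_IF_FALSE → pop True; no jump. Stack: []
LOAD_FAST_LOAD_FAST v,a → push -3,-11. Stack: [-3, -11]
BINARY_OP | → -3 | -11 = -3. Stack: [-3]
STORE_FAST v → v=-3. Stack: []
LOAD_FAST i → push 3. Stack: [3]
LOAD_CONST → push 1. Stack: [3, 1]
BINARY_OP + → 3 + 1 = 4. Stack: [4]
STORE_FAST i → i=4. Stack: []
LOAD_FAST i → push 4. Stack: [4]
LOAD_CONST → push 4. Stack: [4, 4]
COMPARE_OP bool(<) → 4 vs 4 = False. Stack: [False]
POP_JUMP_IF_FALSE → pop False; jump. Stack: []
LOAD_FAST v → push -3. Stack: [-3]
RETURN_VALUE → return -3.

-3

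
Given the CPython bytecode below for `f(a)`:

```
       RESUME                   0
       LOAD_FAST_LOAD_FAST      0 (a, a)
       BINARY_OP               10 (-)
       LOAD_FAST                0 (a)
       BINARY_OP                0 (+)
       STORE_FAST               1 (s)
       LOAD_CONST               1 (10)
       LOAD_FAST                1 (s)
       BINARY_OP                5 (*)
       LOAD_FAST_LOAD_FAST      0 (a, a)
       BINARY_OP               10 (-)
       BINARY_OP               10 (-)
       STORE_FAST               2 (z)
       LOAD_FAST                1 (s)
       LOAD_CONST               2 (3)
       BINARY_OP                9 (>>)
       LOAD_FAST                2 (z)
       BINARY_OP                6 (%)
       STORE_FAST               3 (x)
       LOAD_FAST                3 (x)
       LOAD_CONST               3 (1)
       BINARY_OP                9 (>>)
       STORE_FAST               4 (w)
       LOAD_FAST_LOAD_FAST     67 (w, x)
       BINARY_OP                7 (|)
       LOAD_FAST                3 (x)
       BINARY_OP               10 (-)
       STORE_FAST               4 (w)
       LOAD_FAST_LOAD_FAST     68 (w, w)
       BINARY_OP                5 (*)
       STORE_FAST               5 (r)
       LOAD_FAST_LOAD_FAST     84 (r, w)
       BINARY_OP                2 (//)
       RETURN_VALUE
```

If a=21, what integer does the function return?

1

LOAD_FAST_LOAD_FAST a,a → push 21,21. Stack: [21, 21]
BINARY_OP - → 21 - 21 = 0. Stack: [0]
LOAD_FAST a → push 21. Stack: [0, 21]
BINARY_OP + → 0 + 21 = 21. Stack: [21]
STORE_FAST s → s=21. Stack: []
LOAD_CONST → push 10. Stack: [10]
LOAD_FAST s → push 21. Stack: [10, 21]
BINARY_OP * → 10 * 21 = 210. Stack: [210]
LOAD_FAST_LOAD_FAST a,a → push 21,21. Stack: [210, 21, 21]
BINARY_OP - → 21 - 21 = 0. Stack: [210, 0]
BINARY_OP - → 210 - 0 = 210. Stack: [210]
STORE_FAST z → z=210. Stack: []
LOAD_FAST s → push 21. Stack: [21]
LOAD_CONST → push 3. Stack: [21, 3]
BINARY_OP >> → 21 >> 3 = 2. Stack: [2]
LOAD_FAST z → push 210. Stack: [2, 210]
BINARY_OP % → 2 % 210 = 2. Stack: [2]
STORE_FAST x → x=2. Stack: []
LOAD_FAST x → push 2. Stack: [2]
LOAD_CONST → push 1. Stack: [2, 1]
BINARY_OP >> → 2 >> 1 = 1. Stack: [1]
STORE_FAST w → w=1. Stack: []
LOAD_FAST_LOAD_FAST w,x → push 1,2. Stack: [1, 2]
BINARY_OP | → 1 | 2 = 3. Stack: [3]
LOAD_FAST x → push 2. Stack: [3, 2]
BINARY_OP - → 3 - 2 = 1. Stack: [1]
STORE_FAST w → w=1. Stack: []
LOAD_FAST_LOAD_FAST w,w → push 1,1. Stack: [1, 1]
BINARY_OP * → 1 * 1 = 1. Stack: [1]
STORE_FAST r → r=1. Stack: []
LOAD_FAST_LOAD_FAST r,w → push 1,1. Stack: [1, 1]
BINARY_OP // → 1 // 1 = 1. Stack: [1]
RETURN_VALUE → return 1.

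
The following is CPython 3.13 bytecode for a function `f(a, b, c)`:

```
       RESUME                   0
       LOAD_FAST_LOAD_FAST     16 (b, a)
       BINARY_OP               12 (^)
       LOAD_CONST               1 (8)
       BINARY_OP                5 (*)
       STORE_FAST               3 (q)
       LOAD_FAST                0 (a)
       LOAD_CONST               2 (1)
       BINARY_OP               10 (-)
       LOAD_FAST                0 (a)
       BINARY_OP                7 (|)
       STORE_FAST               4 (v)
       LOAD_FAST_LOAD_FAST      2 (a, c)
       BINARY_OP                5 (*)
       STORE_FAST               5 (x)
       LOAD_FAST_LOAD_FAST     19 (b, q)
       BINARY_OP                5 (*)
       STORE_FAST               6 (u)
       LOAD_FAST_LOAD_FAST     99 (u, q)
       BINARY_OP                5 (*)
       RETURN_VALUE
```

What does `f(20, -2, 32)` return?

-61952

LOAD_FAST_LOAD_FAST b,a → push -2,20. Stack: [-2, 20]
BINARY_OP ^ → -2 ^ 20 = -22. Stack: [-22]
LOAD_CONST → push 8. Stack: [-22, 8]
BINARY_OP * → -22 * 8 = -176. Stack: [-176]
STORE_FAST q → q=-176. Stack: []
LOAD_FAST a → push 20. Stack: [20]
LOAD_CONST → push 1. Stack: [20, 1]
BINARY_OP - → 20 - 1 = 19. Stack: [19]
LOAD_FAST a → push 20. Stack: [19, 20]
BINARY_OP | → 19 | 20 = 23. Stack: [23]
STORE_FAST v → v=23. Stack: []
LOAD_FAST_LOAD_FAST a,c → push 20,32. Stack: [20, 32]
BINARY_OP * → 20 * 32 = 640. Stack: [640]
STORE_FAST x → x=640. Stack: []
LOAD_FAST_LOAD_FAST b,q → push -2,-176. Stack: [-2, -176]
BINARY_OP * → -2 * -176 = 352. Stack: [352]
STORE_FAST u → u=352. Stack: []
LOAD_FAST_LOAD_FAST u,q → push 352,-176. Stack: [352, -176]
BINARY_OP * → 352 * -176 = -61952. Stack: [-61952]
RETURN_VALUE → return -61952.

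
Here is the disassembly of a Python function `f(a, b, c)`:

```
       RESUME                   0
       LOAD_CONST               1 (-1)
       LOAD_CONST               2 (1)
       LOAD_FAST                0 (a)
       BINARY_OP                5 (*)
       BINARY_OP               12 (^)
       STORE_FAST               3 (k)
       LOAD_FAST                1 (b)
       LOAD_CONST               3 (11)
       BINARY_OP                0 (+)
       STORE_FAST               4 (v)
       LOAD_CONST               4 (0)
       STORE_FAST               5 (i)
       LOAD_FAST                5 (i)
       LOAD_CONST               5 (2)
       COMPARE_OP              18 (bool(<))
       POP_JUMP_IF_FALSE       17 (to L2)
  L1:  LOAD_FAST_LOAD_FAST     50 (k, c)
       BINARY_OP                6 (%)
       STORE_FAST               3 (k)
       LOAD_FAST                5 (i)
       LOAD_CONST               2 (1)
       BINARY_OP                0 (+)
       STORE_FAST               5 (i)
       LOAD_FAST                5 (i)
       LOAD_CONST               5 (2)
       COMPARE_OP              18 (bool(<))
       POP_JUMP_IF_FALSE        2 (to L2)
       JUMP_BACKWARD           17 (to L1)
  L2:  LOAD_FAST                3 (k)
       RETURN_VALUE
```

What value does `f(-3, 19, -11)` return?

-9

LOAD_CONST → push -1. Stack: [-1]
LOAD_CONST → push 1. Stack: [-1, 1]
LOAD_FAST a → push -3. Stack: [-1, 1, -3]
BINARY_OP * → 1 * -3 = -3. Stack: [-1, -3]
BINARY_OP ^ → -1 ^ -3 = 2. Stack: [2]
STORE_FAST k → k=2. Stack: []
LOAD_FAST b → push 19. Stack: [19]
LOAD_CONST → push 11. Stack: [19, 11]
BINARY_OP + → 19 + 11 = 30. Stack: [30]
STORE_FAST v → v=30. Stack: []
LOAD_CONST → push 0. Stack: [0]
STORE_FAST i → i=0. Stack: []
LOAD_FAST i → push 0. Stack: [0]
LOAD_CONST → push 2. Stack: [0, 2]
COMPARE_OP bool(<) → 0 vs 2 = True. Stack: [True]
POP_JUMP_IF_FALSE → pop True; no jump. Stack: []
LOAD_FAST_LOAD_FAST k,c → push 2,-11. Stack: [2, -11]
BINARY_OP % → 2 % -11 = -9. Stack: [-9]
STORE_FAST k → k=-9. Stack: []
LOAD_FAST i → push 0. Stack: [0]
LOAD_CONST → push 1. Stack: [0, 1]
BINARY_OP + → 0 + 1 = 1. Stack: [1]
STORE_FAST i → i=1. Stack: []
LOAD_FAST i → push 1. Stack: [1]
LOAD_CONST → push 2. Stack: [1, 2]
COMPARE_OP bool(<) → 1 vs 2 = True. Stack: [True]
POP_JUMP_IF_FALSE → pop True; no jump. Stack: []
LOAD_FAST_LOAD_FAST k,c → push -9,-11. Stack: [-9, -11]
BINARY_OP % → -9 % -11 = -9. Stack: [-9]
STORE_FAST k → k=-9. Stack: []
LOAD_FAST i → push 1. Stack: [1]
LOAD_CONST → push 1. Stack: [1, 1]
BINARY_OP + → 1 + 1 = 2. Stack: [2]
STORE_FAST i → i=2. Stack: []
LOAD_FAST i → push 2. Stack: [2]
LOAD_CONST → push 2. Stack: [2, 2]
COMPARE_OP bool(<) → 2 vs 2 = False. Stack: [False]
POP_JUMP_IF_FALSE → pop False; jump. Stack: []
LOAD_FAST k → push -9. Stack: [-9]
RETURN_VALUE → return -9.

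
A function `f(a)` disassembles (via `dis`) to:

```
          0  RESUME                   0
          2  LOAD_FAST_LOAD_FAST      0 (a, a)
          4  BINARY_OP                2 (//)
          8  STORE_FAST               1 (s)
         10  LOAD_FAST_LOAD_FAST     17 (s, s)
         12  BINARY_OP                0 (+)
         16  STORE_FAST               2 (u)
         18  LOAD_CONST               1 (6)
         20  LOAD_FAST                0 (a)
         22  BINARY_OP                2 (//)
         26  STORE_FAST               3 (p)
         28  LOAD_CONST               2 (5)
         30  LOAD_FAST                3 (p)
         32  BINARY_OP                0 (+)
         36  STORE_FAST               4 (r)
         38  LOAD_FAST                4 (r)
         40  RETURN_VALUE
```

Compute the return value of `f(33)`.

LOAD_FAST_LOAD_FAST a,a → push 33,33. Stack: [33, 33]
BINARY_OP // → 33 // 33 = 1. Stack: [1]
STORE_FAST s → s=1. Stack: []
LOAD_FAST_LOAD_FAST s,s → push 1,1. Stack: [1, 1]
BINARY_OP + → 1 + 1 = 2. Stack: [2]
STORE_FAST u → u=2. Stack: []
LOAD_CONST → push 6. Stack: [6]
LOAD_FAST a → push 33. Stack: [6, 33]
BINARY_OP // → 6 // 33 = 0. Stack: [0]
STORE_FAST p → p=0. Stack: []
LOAD_CONST → push 5. Stack: [5]
LOAD_FAST p → push 0. Stack: [5, 0]
BINARY_OP + → 5 + 0 = 5. Stack: [5]
STORE_FAST r → r=5. Stack: []
LOAD_FAST r → push 5. Stack: [5]
RETURN_VALUE → return 5.

5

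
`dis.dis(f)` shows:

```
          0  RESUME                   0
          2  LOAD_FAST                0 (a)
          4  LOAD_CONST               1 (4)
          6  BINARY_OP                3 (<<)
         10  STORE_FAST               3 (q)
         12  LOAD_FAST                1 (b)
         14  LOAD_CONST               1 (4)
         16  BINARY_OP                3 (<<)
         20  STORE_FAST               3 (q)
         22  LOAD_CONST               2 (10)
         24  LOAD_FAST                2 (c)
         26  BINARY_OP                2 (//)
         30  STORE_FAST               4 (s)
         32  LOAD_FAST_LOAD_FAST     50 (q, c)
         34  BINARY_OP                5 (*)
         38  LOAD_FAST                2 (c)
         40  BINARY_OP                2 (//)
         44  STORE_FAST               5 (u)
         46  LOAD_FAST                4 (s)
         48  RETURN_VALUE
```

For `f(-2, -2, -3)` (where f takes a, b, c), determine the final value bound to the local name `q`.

LOAD_FAST a → push -2. Stack: [-2]
LOAD_CONST → push 4. Stack: [-2, 4]
BINARY_OP << → -2 << 4 = -32. Stack: [-32]
STORE_FAST q → q=-32. Stack: []
LOAD_FAST b → push -2. Stack: [-2]
LOAD_CONST → push 4. Stack: [-2, 4]
BINARY_OP << → -2 << 4 = -32. Stack: [-32]
STORE_FAST q → q=-32. Stack: []
LOAD_CONST → push 10. Stack: [10]
LOAD_FAST c → push -3. Stack: [10, -3]
BINARY_OP // → 10 // -3 = -4. Stack: [-4]
STORE_FAST s → s=-4. Stack: []
LOAD_FAST_LOAD_FAST q,c → push -32,-3. Stack: [-32, -3]
BINARY_OP * → -32 * -3 = 96. Stack: [96]
LOAD_FAST c → push -3. Stack: [96, -3]
BINARY_OP // → 96 // -3 = -32. Stack: [-32]
STORE_FAST u → u=-32. Stack: []
LOAD_FAST s → push -4. Stack: [-4]
RETURN_VALUE → return -4.

-32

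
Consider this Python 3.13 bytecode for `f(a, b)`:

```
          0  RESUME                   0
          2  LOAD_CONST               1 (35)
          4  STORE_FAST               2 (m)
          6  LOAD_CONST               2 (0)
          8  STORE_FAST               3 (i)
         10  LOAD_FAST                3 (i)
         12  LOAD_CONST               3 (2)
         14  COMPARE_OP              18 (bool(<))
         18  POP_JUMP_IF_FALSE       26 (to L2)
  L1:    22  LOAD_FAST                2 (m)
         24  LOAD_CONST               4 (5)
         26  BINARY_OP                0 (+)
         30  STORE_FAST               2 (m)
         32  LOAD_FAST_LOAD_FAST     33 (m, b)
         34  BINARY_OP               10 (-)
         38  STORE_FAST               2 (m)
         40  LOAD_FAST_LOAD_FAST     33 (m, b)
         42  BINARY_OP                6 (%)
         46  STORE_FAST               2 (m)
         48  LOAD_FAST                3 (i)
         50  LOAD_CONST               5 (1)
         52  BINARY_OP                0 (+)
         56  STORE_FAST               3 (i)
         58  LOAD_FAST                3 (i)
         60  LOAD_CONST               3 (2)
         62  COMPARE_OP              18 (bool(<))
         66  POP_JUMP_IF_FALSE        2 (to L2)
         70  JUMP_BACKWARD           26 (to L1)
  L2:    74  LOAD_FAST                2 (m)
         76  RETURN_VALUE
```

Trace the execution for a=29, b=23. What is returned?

22

LOAD_CONST → push 35. Stack: [35]
STORE_FAST m → m=35. Stack: []
LOAD_CONST → push 0. Stack: [0]
STORE_FAST i → i=0. Stack: []
LOAD_FAST i → push 0. Stack: [0]
LOAD_CONST → push 2. Stack: [0, 2]
COMPARE_OP bool(<) → 0 vs 2 = True. Stack: [True]
POP_JUMP_IF_FALSE → pop True; no jump. Stack: []
LOAD_FAST m → push 35. Stack: [35]
LOAD_CONST → push 5. Stack: [35, 5]
BINARY_OP + → 35 + 5 = 40. Stack: [40]
STORE_FAST m → m=40. Stack: []
LOAD_FAST_LOAD_FAST m,b → push 40,23. Stack: [40, 23]
BINARY_OP - → 40 - 23 = 17. Stack: [17]
STORE_FAST m → m=17. Stack: []
LOAD_FAST_LOAD_FAST m,b → push 17,23. Stack: [17, 23]
BINARY_OP % → 17 % 23 = 17. Stack: [17]
STORE_FAST m → m=17. Stack: []
LOAD_FAST i → push 0. Stack: [0]
LOAD_CONST → push 1. Stack: [0, 1]
BINARY_OP + → 0 + 1 = 1. Stack: [1]
STORE_FAST i → i=1. Stack: []
LOAD_FAST i → push 1. Stack: [1]
LOAD_CONST → push 2. Stack: [1, 2]
COMPARE_OP bool(<) → 1 vs 2 = True. Stack: [True]
POP_JUMP_IF_FALSE → pop True; no jump. Stack: []
LOAD_FAST m → push 17. Stack: [17]
LOAD_CONST → push 5. Stack: [17, 5]
BINARY_OP + → 17 + 5 = 22. Stack: [22]
STORE_FAST m → m=22. Stack: []
LOAD_FAST_LOAD_FAST m,b → push 22,23. Stack: [22, 23]
BINARY_OP - → 22 - 23 = -1. Stack: [-1]
STORE_FAST m → m=-1. Stack: []
LOAD_FAST_LOAD_FAST m,b → push -1,23. Stack: [-1, 23]
BINARY_OP % → -1 % 23 = 22. Stack: [22]
STORE_FAST m → m=22. Stack: []
LOAD_FAST i → push 1. Stack: [1]
LOAD_CONST → push 1. Stack: [1, 1]
BINARY_OP + → 1 + 1 = 2. Stack: [2]
STORE_FAST i → i=2. Stack: []
LOAD_FAST i → push 2. Stack: [2]
LOAD_CONST → push 2. Stack: [2, 2]
COMPARE_OP bool(<) → 2 vs 2 = False. Stack: [False]
POP_JUMP_IF_FALSE → pop False; jump. Stack: []
LOAD_FAST m → push 22. Stack: [22]
RETURN_VALUE → return 22.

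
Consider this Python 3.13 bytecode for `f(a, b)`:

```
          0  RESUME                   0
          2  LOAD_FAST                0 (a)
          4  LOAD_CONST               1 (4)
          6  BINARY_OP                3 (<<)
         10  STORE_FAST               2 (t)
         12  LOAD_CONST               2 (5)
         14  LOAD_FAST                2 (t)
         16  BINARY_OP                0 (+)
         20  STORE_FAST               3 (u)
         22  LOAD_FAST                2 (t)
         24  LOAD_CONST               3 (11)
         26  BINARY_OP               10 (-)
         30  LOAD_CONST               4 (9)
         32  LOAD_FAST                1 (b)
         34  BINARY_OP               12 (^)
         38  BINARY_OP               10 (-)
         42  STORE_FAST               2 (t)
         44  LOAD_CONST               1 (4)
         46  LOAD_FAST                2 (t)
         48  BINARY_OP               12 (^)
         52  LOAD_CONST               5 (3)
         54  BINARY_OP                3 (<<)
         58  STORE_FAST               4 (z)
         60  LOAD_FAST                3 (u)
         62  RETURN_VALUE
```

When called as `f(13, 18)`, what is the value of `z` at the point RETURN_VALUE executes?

LOAD_FAST a → push 13. Stack: [13]
LOAD_CONST → push 4. Stack: [13, 4]
BINARY_OP << → 13 << 4 = 208. Stack: [208]
STORE_FAST t → t=208. Stack: []
LOAD_CONST → push 5. Stack: [5]
LOAD_FAST t → push 208. Stack: [5, 208]
BINARY_OP + → 5 + 208 = 213. Stack: [213]
STORE_FAST u → u=213. Stack: []
LOAD_FAST t → push 208. Stack: [208]
LOAD_CONST → push 11. Stack: [208, 11]
BINARY_OP - → 208 - 11 = 197. Stack: [197]
LOAD_CONST → push 9. Stack: [197, 9]
LOAD_FAST b → push 18. Stack: [197, 9, 18]
BINARY_OP ^ → 9 ^ 18 = 27. Stack: [197, 27]
BINARY_OP - → 197 - 27 = 170. Stack: [170]
STORE_FAST t → t=170. Stack: []
LOAD_CONST → push 4. Stack: [4]
LOAD_FAST t → push 170. Stack: [4, 170]
BINARY_OP ^ → 4 ^ 170 = 174. Stack: [174]
LOAD_CONST → push 3. Stack: [174, 3]
BINARY_OP << → 174 << 3 = 1392. Stack: [1392]
STORE_FAST z → z=1392. Stack: []
LOAD_FAST u → push 213. Stack: [213]
RETURN_VALUE → return 213.

1392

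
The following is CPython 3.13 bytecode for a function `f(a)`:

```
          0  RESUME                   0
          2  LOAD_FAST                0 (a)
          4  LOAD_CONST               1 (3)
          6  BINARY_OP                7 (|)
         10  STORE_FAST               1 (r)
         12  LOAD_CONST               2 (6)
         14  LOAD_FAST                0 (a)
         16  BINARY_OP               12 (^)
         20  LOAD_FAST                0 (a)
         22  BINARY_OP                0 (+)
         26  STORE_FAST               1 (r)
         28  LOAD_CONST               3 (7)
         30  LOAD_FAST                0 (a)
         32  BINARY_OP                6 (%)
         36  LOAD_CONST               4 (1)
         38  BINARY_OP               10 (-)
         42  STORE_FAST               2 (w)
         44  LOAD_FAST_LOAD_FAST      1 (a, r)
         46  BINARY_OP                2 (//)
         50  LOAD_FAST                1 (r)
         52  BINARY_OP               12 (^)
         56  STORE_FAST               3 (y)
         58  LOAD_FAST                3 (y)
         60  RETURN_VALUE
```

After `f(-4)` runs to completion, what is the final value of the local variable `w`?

-2

LOAD_FAST a → push -4. Stack: [-4]
LOAD_CONST → push 3. Stack: [-4, 3]
BINARY_OP | → -4 | 3 = -1. Stack: [-1]
STORE_FAST r → r=-1. Stack: []
LOAD_CONST → push 6. Stack: [6]
LOAD_FAST a → push -4. Stack: [6, -4]
BINARY_OP ^ → 6 ^ -4 = -6. Stack: [-6]
LOAD_FAST a → push -4. Stack: [-6, -4]
BINARY_OP + → -6 + -4 = -10. Stack: [-10]
STORE_FAST r → r=-10. Stack: []
LOAD_CONST → push 7. Stack: [7]
LOAD_FAST a → push -4. Stack: [7, -4]
BINARY_OP % → 7 % -4 = -1. Stack: [-1]
LOAD_CONST → push 1. Stack: [-1, 1]
BINARY_OP - → -1 - 1 = -2. Stack: [-2]
STORE_FAST w → w=-2. Stack: []
LOAD_FAST_LOAD_FAST a,r → push -4,-10. Stack: [-4, -10]
BINARY_OP // → -4 // -10 = 0. Stack: [0]
LOAD_FAST r → push -10. Stack: [0, -10]
BINARY_OP ^ → 0 ^ -10 = -10. Stack: [-10]
STORE_FAST y → y=-10. Stack: []
LOAD_FAST y → push -10. Stack: [-10]
RETURN_VALUE → return -10.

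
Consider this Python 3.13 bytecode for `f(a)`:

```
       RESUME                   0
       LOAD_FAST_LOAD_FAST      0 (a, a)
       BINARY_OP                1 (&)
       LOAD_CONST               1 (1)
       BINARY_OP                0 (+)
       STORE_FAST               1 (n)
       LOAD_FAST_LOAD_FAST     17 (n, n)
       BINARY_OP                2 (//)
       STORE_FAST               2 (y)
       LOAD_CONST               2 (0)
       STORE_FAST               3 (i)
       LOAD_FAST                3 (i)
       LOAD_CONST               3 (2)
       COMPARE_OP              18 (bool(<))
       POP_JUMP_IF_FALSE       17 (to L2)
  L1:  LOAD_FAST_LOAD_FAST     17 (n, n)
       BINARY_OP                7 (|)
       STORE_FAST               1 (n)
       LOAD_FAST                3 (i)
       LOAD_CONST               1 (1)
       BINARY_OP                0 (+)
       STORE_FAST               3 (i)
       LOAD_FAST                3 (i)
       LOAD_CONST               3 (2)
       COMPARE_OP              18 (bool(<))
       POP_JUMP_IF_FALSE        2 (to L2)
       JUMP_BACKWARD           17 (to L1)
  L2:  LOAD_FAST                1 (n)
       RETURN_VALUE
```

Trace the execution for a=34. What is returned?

LOAD_FAST_LOAD_FAST a,a → push 34,34. Stack: [34, 34]
BINARY_OP & → 34 & 34 = 34. Stack: [34]
LOAD_CONST → push 1. Stack: [34, 1]
BINARY_OP + → 34 + 1 = 35. Stack: [35]
STORE_FAST n → n=35. Stack: []
LOAD_FAST_LOAD_FAST n,n → push 35,35. Stack: [35, 35]
BINARY_OP // → 35 // 35 = 1. Stack: [1]
STORE_FAST y → y=1. Stack: []
LOAD_CONST → push 0. Stack: [0]
STORE_FAST i → i=0. Stack: []
LOAD_FAST i → push 0. Stack: [0]
LOAD_CONST → push 2. Stack: [0, 2]
COMPARE_OP bool(<) → 0 vs 2 = True. Stack: [True]
POP_JUMP_IF_FALSE → pop True; no jump. Stack: []
LOAD_FAST_LOAD_FAST n,n → push 35,35. Stack: [35, 35]
BINARY_OP | → 35 | 35 = 35. Stack: [35]
STORE_FAST n → n=35. Stack: []
LOAD_FAST i → push 0. Stack: [0]
LOAD_CONST → push 1. Stack: [0, 1]
BINARY_OP + → 0 + 1 = 1. Stack: [1]
STORE_FAST i → i=1. Stack: []
LOAD_FAST i → push 1. Stack: [1]
LOAD_CONST → push 2. Stack: [1, 2]
COMPARE_OP bool(<) → 1 vs 2 = True. Stack: [True]
POP_JUMP_IF_FALSE → pop True; no jump. Stack: []
LOAD_FAST_LOAD_FAST n,n → push 35,35. Stack: [35, 35]
BINARY_OP | → 35 | 35 = 35. Stack: [35]
STORE_FAST n → n=35. Stack: []
LOAD_FAST i → push 1. Stack: [1]
LOAD_CONST → push 1. Stack: [1, 1]
BINARY_OP + → 1 + 1 = 2. Stack: [2]
STORE_FAST i → i=2. Stack: []
LOAD_FAST i → push 2. Stack: [2]
LOAD_CONST → push 2. Stack: [2, 2]
COMPARE_OP bool(<) → 2 vs 2 = False. Stack: [False]
POP_JUMP_IF_FALSE → pop False; jump. Stack: []
LOAD_FAST n → push 35. Stack: [35]
RETURN_VALUE → return 35.

35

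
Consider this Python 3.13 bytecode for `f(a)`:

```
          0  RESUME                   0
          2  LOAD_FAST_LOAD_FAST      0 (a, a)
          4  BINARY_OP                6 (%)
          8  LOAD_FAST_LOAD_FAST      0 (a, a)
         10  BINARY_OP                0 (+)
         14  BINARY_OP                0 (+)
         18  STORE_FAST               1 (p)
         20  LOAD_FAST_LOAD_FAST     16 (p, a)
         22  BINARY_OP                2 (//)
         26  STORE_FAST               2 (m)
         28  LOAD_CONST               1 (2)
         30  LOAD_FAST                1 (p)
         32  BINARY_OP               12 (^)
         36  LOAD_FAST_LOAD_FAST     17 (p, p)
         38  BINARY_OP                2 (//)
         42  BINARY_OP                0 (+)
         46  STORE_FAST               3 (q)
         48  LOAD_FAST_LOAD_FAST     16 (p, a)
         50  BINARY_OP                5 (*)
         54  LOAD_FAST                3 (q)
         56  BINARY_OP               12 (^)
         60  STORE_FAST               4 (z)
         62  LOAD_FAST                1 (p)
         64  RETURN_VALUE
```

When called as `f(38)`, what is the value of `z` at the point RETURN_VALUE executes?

LOAD_FAST_LOAD_FAST a,a → push 38,38. Stack: [38, 38]
BINARY_OP % → 38 % 38 = 0. Stack: [0]
LOAD_FAST_LOAD_FAST a,a → push 38,38. Stack: [0, 38, 38]
BINARY_OP + → 38 + 38 = 76. Stack: [0, 76]
BINARY_OP + → 0 + 76 = 76. Stack: [76]
STORE_FAST p → p=76. Stack: []
LOAD_FAST_LOAD_FAST p,a → push 76,38. Stack: [76, 38]
BINARY_OP // → 76 // 38 = 2. Stack: [2]
STORE_FAST m → m=2. Stack: []
LOAD_CONST → push 2. Stack: [2]
LOAD_FAST p → push 76. Stack: [2, 76]
BINARY_OP ^ → 2 ^ 76 = 78. Stack: [78]
LOAD_FAST_LOAD_FAST p,p → push 76,76. Stack: [78, 76, 76]
BINARY_OP // → 76 // 76 = 1. Stack: [78, 1]
BINARY_OP + → 78 + 1 = 79. Stack: [79]
STORE_FAST q → q=79. Stack: []
LOAD_FAST_LOAD_FAST p,a → push 76,38. Stack: [76, 38]
BINARY_OP * → 76 * 38 = 2888. Stack: [2888]
LOAD_FAST q → push 79. Stack: [2888, 79]
BINARY_OP ^ → 2888 ^ 79 = 2823. Stack: [2823]
STORE_FAST z → z=2823. Stack: []
LOAD_FAST p → push 76. Stack: [76]
RETURN_VALUE → return 76.

2823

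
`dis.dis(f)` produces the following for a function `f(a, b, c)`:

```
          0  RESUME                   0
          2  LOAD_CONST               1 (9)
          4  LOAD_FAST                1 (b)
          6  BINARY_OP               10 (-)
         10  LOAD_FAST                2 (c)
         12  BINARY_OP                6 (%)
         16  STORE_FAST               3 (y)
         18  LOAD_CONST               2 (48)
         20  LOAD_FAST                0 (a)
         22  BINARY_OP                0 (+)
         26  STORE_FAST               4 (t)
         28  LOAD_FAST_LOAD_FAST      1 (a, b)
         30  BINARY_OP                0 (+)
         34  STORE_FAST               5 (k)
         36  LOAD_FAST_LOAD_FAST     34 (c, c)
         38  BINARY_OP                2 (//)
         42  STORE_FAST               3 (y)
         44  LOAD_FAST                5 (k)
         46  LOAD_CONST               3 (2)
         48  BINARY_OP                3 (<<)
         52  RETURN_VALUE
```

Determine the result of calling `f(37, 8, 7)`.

LOAD_CONST → push 9. Stack: [9]
LOAD_FAST b → push 8. Stack: [9, 8]
BINARY_OP - → 9 - 8 = 1. Stack: [1]
LOAD_FAST c → push 7. Stack: [1, 7]
BINARY_OP % → 1 % 7 = 1. Stack: [1]
STORE_FAST y → y=1. Stack: []
LOAD_CONST → push 48. Stack: [48]
LOAD_FAST a → push 37. Stack: [48, 37]
BINARY_OP + → 48 + 37 = 85. Stack: [85]
STORE_FAST t → t=85. Stack: []
LOAD_FAST_LOAD_FAST a,b → push 37,8. Stack: [37, 8]
BINARY_OP + → 37 + 8 = 45. Stack: [45]
STORE_FAST k → k=45. Stack: []
LOAD_FAST_LOAD_FAST c,c → push 7,7. Stack: [7, 7]
BINARY_OP // → 7 // 7 = 1. Stack: [1]
STORE_FAST y → y=1. Stack: []
LOAD_FAST k → push 45. Stack: [45]
LOAD_CONST → push 2. Stack: [45, 2]
BINARY_OP << → 45 << 2 = 180. Stack: [180]
RETURN_VALUE → return 180.

180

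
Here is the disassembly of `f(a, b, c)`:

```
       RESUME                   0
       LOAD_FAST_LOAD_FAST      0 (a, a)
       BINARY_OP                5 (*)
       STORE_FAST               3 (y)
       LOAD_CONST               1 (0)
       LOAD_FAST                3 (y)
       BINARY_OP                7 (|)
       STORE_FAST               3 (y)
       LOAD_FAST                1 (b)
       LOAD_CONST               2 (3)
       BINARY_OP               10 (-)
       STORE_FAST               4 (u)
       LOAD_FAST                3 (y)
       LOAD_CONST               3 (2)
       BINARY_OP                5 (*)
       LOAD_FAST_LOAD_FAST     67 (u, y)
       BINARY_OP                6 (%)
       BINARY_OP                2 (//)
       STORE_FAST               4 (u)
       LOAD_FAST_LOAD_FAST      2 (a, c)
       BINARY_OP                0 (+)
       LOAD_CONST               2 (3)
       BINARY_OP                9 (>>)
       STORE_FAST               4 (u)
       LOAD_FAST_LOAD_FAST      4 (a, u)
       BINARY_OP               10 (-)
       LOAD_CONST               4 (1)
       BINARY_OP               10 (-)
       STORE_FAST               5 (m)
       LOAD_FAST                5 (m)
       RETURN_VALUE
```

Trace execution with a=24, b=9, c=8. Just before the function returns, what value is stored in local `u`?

LOAD_FAST_LOAD_FAST a,a → push 24,24. Stack: [24, 24]
BINARY_OP * → 24 * 24 = 576. Stack: [576]
STORE_FAST y → y=576. Stack: []
LOAD_CONST → push 0. Stack: [0]
LOAD_FAST y → push 576. Stack: [0, 576]
BINARY_OP | → 0 | 576 = 576. Stack: [576]
STORE_FAST y → y=576. Stack: []
LOAD_FAST b → push 9. Stack: [9]
LOAD_CONST → push 3. Stack: [9, 3]
BINARY_OP - → 9 - 3 = 6. Stack: [6]
STORE_FAST u → u=6. Stack: []
LOAD_FAST y → push 576. Stack: [576]
LOAD_CONST → push 2. Stack: [576, 2]
BINARY_OP * → 576 * 2 = 1152. Stack: [1152]
LOAD_FAST_LOAD_FAST u,y → push 6,576. Stack: [1152, 6, 576]
BINARY_OP % → 6 % 576 = 6. Stack: [1152, 6]
BINARY_OP // → 1152 // 6 = 192. Stack: [192]
STORE_FAST u → u=192. Stack: []
LOAD_FAST_LOAD_FAST a,c → push 24,8. Stack: [24, 8]
BINARY_OP + → 24 + 8 = 32. Stack: [32]
LOAD_CONST → push 3. Stack: [32, 3]
BINARY_OP >> → 32 >> 3 = 4. Stack: [4]
STORE_FAST u → u=4. Stack: []
LOAD_FAST_LOAD_FAST a,u → push 24,4. Stack: [24, 4]
BINARY_OP - → 24 - 4 = 20. Stack: [20]
LOAD_CONST → push 1. Stack: [20, 1]
BINARY_OP - → 20 - 1 = 19. Stack: [19]
STORE_FAST m → m=19. Stack: []
LOAD_FAST m → push 19. Stack: [19]
RETURN_VALUE → return 19.

4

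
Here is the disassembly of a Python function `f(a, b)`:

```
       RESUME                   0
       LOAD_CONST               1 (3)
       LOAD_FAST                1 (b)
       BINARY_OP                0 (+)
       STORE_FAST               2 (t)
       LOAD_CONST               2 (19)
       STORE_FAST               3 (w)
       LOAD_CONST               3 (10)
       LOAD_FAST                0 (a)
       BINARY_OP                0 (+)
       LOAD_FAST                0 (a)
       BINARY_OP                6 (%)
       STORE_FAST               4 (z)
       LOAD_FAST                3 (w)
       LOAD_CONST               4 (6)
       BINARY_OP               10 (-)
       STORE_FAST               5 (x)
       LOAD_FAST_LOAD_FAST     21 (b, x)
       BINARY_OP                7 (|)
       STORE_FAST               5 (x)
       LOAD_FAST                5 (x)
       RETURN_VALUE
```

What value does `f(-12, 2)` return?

15

LOAD_CONST → push 3. Stack: [3]
LOAD_FAST b → push 2. Stack: [3, 2]
BINARY_OP + → 3 + 2 = 5. Stack: [5]
STORE_FAST t → t=5. Stack: []
LOAD_CONST → push 19. Stack: [19]
STORE_FAST w → w=19. Stack: []
LOAD_CONST → push 10. Stack: [10]
LOAD_FAST a → push -12. Stack: [10, -12]
BINARY_OP + → 10 + -12 = -2. Stack: [-2]
LOAD_FAST a → push -12. Stack: [-2, -12]
BINARY_OP % → -2 % -12 = -2. Stack: [-2]
STORE_FAST z → z=-2. Stack: []
LOAD_FAST w → push 19. Stack: [19]
LOAD_CONST → push 6. Stack: [19, 6]
BINARY_OP - → 19 - 6 = 13. Stack: [13]
STORE_FAST x → x=13. Stack: []
LOAD_FAST_LOAD_FAST b,x → push 2,13. Stack: [2, 13]
BINARY_OP | → 2 | 13 = 15. Stack: [15]
STORE_FAST x → x=15. Stack: []
LOAD_FAST x → push 15. Stack: [15]
RETURN_VALUE → return 15.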